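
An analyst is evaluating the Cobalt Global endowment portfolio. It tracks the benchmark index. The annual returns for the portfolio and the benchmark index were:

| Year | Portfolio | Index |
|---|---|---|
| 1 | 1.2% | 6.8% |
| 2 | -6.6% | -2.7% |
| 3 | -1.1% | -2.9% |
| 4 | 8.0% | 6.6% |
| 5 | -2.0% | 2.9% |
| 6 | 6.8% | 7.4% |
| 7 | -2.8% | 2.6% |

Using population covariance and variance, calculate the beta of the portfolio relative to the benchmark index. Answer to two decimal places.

r̄p = 0.5000%,  r̄m = 2.9571%
Cov = Σ(rp − r̄p)(rm − r̄m) / 7 = 15.5514
Var(rm) = Σ(rm − r̄m)² / 7 = 16.3167
β = Cov / Var = 15.5514 / 16.3167 = 0.9531

0.95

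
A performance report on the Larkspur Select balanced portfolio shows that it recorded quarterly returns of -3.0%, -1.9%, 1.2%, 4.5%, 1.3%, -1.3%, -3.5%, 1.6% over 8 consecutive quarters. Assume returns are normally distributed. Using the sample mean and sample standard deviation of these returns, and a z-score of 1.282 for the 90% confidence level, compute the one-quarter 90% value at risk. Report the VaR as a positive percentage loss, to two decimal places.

3.64

r̄ = (-3 − 1.9 + 1.2 + 4.5 + 1.3 − 1.3 − 3.5 + 1.6) / 8 = -0.1375%
Σ(r − r̄)² = (-3 − (-0.1375))² + (-1.9 − (-0.1375))² + (1.2 − (-0.1375))² + … = 52.3388
σ = √[52.3388 / 7] = 2.7344%
VaR = −(r̄ − z·σ) = −(-0.1375 − 1.282 × 2.7344) = −(-3.6430) = 3.6430%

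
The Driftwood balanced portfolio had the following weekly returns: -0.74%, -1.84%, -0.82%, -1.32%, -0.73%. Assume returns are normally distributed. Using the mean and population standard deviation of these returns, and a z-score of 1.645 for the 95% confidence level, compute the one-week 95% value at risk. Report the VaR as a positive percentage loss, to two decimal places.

1.80

Mean return r̄ = -5.450 / 5 = -1.0900%
Σ(r − r̄)² = (-0.74 − (-1.0900))² + (-1.84 − (-1.0900))² + … = 0.9404
σ = √[0.9404 / 5] = 0.4337%
VaR = −(r̄ − z·σ) = −(-1.0900 − 1.645 × 0.4337) = −(-1.8034) = 1.8034%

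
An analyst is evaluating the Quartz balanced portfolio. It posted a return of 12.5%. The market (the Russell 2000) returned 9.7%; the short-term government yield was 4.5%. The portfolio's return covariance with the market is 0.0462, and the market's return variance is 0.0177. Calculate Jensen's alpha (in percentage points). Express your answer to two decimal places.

β = Cov / Var = 0.0462 / 0.0177 = 2.6102
E[R] = Rf + β(Rm − Rf) = 4.5% + 2.6102 × (9.7% − 4.5%) = 18.0730%
α = Rp − E[R] = 12.5% − 18.0730% = -5.5730

-5.57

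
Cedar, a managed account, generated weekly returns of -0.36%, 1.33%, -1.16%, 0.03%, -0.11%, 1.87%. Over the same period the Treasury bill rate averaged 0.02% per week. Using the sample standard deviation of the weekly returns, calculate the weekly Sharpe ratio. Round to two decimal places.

Mean return r̄ = 1.600 / 6 = 0.2667%
Σ(r − r̄)² = (-0.36 − 0.2667)² + (1.33 − 0.2667)² + (-1.16 − 0.2667)² + … = 6.3273
σ = √[6.3273 / 5] = 1.1249%
Sharpe = (r̄ − rf) / σ = (0.2667 − 0.02) / 1.1249 = 0.2467 / 1.1249 = 0.2193

0.22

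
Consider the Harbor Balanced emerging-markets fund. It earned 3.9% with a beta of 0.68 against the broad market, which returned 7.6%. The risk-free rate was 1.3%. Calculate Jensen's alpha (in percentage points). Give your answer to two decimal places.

-1.68

CAPM expected return = Rf + β(Rm − Rf) = 1.3% + 0.68 × (7.6% − 1.3%) = 1.3 + 0.68 × 6.30 = 5.5840%
Jensen's α = Rp − E[R] = 3.9% − 5.5840% = -1.6840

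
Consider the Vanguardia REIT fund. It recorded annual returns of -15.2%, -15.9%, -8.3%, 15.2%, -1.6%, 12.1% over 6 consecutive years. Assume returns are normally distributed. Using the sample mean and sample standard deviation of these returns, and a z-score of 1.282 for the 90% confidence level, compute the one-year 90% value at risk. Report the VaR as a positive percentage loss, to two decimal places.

19.50

μ = (-15.2 − 15.9 − 8.3 + 15.2 − 1.6 + 12.1) / 6 = -2.2833%
Σ(r − μ)² = (-15.2 − (-2.2833))² + (-15.9 − (-2.2833))² + … = 901.4683
sample σ = √(901.4683 / 5) = √180.2937 = 13.4273%
VaR = −(μ − z·σ) = −(-2.2833 − 1.282 × 13.4273) = −(-19.4971) = 19.4971%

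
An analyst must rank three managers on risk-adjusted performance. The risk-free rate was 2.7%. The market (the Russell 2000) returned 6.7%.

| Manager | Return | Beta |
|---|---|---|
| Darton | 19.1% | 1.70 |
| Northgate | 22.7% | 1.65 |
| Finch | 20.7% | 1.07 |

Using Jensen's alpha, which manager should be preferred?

Finch

Darton: α = 19.1% − [2.7% + 1.70 × (6.7% − 2.7%)] = 9.600
Northgate: α = 22.7% − [2.7% + 1.65 × (6.7% − 2.7%)] = 13.400
Finch: α = 20.7% − [2.7% + 1.07 × (6.7% − 2.7%)] = 13.720
Highest: Finch (13.720).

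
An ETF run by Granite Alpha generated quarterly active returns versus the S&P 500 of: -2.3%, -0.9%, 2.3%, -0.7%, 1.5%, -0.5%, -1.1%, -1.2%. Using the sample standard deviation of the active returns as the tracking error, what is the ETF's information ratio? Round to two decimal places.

μ = (-2.3 − 0.9 + 2.3 − 0.7 + 1.5 − 0.5 − 1.1 − 1.2) / 8 = -0.3625%
Sample std dev = √[15.9788 / 7] = 1.5109%
IR = μ / tracking error = -0.3625 / 1.5109 = -0.2399

-0.24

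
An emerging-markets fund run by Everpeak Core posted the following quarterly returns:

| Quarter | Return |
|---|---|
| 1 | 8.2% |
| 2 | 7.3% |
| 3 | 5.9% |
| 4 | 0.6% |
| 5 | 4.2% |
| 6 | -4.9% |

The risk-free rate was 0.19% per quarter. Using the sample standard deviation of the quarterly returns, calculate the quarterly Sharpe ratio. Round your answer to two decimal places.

0.68

r̄ = (8.2 + 7.3 + 5.9 + 0.6 + 4.2 − 4.9) / 6 = 3.5500%
Σ(r − r̄)² = (8.2 − 3.5500)² + (7.3 − 3.5500)² + … = 121.7350
sample σ = √(121.7350 / 5) = √24.3470 = 4.9343%
Sharpe = (r̄ − rf) / σ = (3.5500 − 0.19) / 4.9343 = 3.3600 / 4.9343 = 0.6809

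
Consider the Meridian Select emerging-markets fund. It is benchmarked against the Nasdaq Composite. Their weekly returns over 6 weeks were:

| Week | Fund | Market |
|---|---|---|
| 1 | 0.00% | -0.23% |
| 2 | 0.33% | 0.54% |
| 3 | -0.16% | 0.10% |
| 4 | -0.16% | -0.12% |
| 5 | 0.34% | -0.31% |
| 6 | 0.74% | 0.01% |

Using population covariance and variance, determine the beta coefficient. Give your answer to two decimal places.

r̄p = 0.1817%,  r̄m = -0.0017%
Cov = Σ(rp − r̄p)(rm − r̄m) / 6 = 0.0142
Var(rm) = Σ(rm − r̄m)² / 6 = 0.0775
β = Cov / Var = 0.0142 / 0.0775 = 0.1832

0.18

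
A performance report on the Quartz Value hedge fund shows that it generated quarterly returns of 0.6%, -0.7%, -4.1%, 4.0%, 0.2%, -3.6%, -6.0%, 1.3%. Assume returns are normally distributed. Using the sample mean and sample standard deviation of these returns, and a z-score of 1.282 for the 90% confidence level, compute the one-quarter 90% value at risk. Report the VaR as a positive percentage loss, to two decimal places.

μ = (0.6 − 0.7 − 4.1 + 4 + 0.2 − 3.6 − 6 + 1.3) / 8 = -1.0375%
Σ(r − μ)² = (0.6 − (-1.0375))² + (-0.7 − (-1.0375))² + … = 75.7388
σ = √[75.7388 / 7] = 3.2894%
VaR = −(μ − z·σ) = −(-1.0375 − 1.282 × 3.2894) = −(-5.2545) = 5.2545%

5.25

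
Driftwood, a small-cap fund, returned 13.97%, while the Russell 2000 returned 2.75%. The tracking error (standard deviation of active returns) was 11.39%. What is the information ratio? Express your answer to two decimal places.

0.99

IR = (Rp − Rb) / TE = (13.97% − 2.75%) / 11.39% = 11.22% / 11.39% = 0.9851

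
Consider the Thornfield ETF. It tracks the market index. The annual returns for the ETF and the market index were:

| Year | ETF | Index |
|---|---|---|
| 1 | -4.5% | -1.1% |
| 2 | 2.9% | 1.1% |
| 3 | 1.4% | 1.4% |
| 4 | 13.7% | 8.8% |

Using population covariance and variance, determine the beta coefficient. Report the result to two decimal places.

r̄p = 3.3750%,  r̄m = 2.5500%
Cov = Σ(rp − r̄p)(rm − r̄m) / 4 = 24.0588
Var(rm) = Σ(rm − r̄m)² / 4 = 13.9525
β = Cov / Var = 24.0588 / 13.9525 = 1.7243

1.72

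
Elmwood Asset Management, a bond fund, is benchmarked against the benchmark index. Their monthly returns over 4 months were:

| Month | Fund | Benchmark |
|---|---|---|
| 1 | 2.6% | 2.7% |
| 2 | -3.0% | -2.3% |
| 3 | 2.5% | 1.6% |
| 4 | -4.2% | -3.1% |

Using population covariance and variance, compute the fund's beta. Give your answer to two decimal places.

1.24

r̄p = -0.5250%,  r̄m = -0.2750%
Cov = Σ(rp − r̄p)(rm − r̄m) / 4 = 7.5906
Var(rm) = Σ(rm − r̄m)² / 4 = 6.1119
β = Cov / Var = 7.5906 / 6.1119 = 1.2419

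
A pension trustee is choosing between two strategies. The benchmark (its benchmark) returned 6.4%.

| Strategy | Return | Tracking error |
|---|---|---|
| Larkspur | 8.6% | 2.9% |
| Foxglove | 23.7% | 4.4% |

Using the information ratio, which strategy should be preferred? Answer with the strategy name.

Foxglove

Larkspur: IR = (8.6% − 6.4%) / 2.9% = 0.759
Foxglove: IR = (23.7% − 6.4%) / 4.4% = 3.932
Highest: Foxglove (3.932).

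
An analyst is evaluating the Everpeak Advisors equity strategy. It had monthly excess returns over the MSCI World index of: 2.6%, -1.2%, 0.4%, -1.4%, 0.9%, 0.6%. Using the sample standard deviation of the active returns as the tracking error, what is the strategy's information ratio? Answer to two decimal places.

0.21

Mean return r̄ = 1.90 / 6 = 0.3167%
Σ(r − r̄)² = (2.6 − 0.3167)² + (-1.2 − 0.3167)² + … = 10.8883
sample σ = √(10.8883 / 5) = √2.1777 = 1.4757%
IR = r̄ / tracking error = 0.3167 / 1.4757 = 0.2146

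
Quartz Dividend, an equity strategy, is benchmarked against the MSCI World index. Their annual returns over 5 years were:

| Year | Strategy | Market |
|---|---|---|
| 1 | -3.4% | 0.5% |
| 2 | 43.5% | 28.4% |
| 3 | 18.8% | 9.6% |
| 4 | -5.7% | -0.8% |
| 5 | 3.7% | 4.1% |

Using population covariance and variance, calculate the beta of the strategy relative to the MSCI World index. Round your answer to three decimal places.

r̄p = 11.3800%,  r̄m = 8.3600%
Cov = Σ(rp − r̄p)(rm − r̄m) / 5 = 191.6452
Var(rm) = Σ(rm − r̄m)² / 5 = 113.3944
β = Cov / Var = 191.6452 / 113.3944 = 1.6901

1.690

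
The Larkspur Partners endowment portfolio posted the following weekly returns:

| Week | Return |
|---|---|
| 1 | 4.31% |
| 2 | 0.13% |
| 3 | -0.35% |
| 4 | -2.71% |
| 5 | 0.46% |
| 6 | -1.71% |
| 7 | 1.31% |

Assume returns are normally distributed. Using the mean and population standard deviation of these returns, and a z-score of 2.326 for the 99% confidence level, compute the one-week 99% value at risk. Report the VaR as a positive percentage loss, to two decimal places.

4.66

r̄ = (4.31 + 0.13 − 0.35 − 2.71 + 0.46 − 1.71 + 1.31) / 7 = 0.2057%
Population σ = √[Σ(r − r̄)² / 7] = √[30.6152 / 7] = √4.3736 = 2.0913%
VaR = −(r̄ − z·σ) = −(0.2057 − 2.326 × 2.0913) = −(-4.6587) = 4.6587%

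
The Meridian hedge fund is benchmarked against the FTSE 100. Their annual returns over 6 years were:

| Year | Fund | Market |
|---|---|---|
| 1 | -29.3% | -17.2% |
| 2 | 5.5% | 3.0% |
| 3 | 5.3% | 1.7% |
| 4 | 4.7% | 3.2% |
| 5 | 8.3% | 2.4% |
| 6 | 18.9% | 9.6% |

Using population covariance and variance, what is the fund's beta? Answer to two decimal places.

r̄p = 2.2333%,  r̄m = 0.4500%
Cov = Σ(rp − r̄p)(rm − r̄m) / 6 = 123.3067
Var(rm) = Σ(rm − r̄m)² / 6 = 69.1125
β = Cov / Var = 123.3067 / 69.1125 = 1.7841

1.78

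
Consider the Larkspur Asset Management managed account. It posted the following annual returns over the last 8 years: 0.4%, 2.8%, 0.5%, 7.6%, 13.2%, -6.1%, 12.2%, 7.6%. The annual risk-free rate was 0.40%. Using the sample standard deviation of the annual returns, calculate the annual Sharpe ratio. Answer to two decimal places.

0.67

μ = (0.4 + 2.8 + 0.5 + 7.6 + 13.2 − 6.1 + 12.2 + 7.6) / 8 = 38.20 / 8 = 4.7750%
Σ(r − μ)² = (0.4 − 4.7750)² + (2.8 − 4.7750)² + (0.5 − 4.7750)² + … = 301.6550
sample σ = √(301.6550 / 7) = √43.0936 = 6.5646%
Sharpe = (μ − rf) / σ = (4.7750 − 0.4) / 6.5646 = 4.3750 / 6.5646 = 0.6665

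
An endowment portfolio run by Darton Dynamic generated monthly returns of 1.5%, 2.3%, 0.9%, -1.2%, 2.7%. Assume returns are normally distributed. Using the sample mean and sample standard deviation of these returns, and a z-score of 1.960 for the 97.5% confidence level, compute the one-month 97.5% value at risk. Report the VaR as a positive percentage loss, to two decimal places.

Mean return r̄ = 6.20 / 5 = 1.2400%
Σ(r − r̄)² = (1.5 − 1.2400)² + (2.3 − 1.2400)² + … = 9.3920
sample σ = √(9.3920 / 4) = √2.3480 = 1.5323%
VaR = −(r̄ − z·σ) = −(1.2400 − 1.960 × 1.5323) = −(-1.7633) = 1.7633%

1.76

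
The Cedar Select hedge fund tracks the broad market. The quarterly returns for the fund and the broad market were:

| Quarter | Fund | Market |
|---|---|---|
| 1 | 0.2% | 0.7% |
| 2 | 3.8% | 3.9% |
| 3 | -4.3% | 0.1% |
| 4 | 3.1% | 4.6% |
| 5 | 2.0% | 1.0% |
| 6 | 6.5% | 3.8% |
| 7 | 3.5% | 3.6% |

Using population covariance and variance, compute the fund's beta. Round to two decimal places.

r̄p = 2.1143%,  r̄m = 2.5286%
Cov = Σ(rp − r̄p)(rm − r̄m) / 7 = 4.3810
Var(rm) = Σ(rm − r̄m)² / 7 = 2.9306
β = Cov / Var = 4.3810 / 2.9306 = 1.4949

1.49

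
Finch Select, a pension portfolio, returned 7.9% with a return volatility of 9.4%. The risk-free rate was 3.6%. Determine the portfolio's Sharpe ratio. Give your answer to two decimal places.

0.46

Sharpe = (Rp − Rf) / σp = (7.9% − 3.6%) / 9.4% = 4.30% / 9.4% = 0.4574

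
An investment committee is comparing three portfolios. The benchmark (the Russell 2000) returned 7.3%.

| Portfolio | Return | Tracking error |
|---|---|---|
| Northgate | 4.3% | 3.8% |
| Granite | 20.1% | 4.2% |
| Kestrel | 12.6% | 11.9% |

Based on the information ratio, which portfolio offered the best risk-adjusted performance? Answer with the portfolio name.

Granite

Northgate: IR = (4.3% − 7.3%) / 3.8% = -0.789
Granite: IR = (20.1% − 7.3%) / 4.2% = 3.048
Kestrel: IR = (12.6% − 7.3%) / 11.9% = 0.445
Highest: Granite (3.048).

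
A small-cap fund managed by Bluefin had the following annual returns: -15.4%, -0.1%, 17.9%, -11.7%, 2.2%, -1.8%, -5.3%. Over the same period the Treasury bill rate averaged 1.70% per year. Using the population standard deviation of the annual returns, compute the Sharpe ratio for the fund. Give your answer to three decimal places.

r̄ = (-15.4 − 0.1 + 17.9 − 11.7 + 2.2 − 1.8 − 5.3) / 7 = -14.20 / 7 = -2.0286%
Σ(r − r̄)² = 701.8343; population σ = √(701.8343/7) = 10.0131%
Sharpe = (r̄ − rf) / σ = (-2.0286 − 1.7) / 10.0131 = -3.7286 / 10.0131 = -0.3724

-0.372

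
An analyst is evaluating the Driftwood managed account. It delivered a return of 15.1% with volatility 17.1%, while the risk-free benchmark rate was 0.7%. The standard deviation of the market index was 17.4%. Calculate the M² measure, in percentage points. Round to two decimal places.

Sharpe = (Rp − Rf) / σp = (15.1% − 0.7%) / 17.1% = 0.8421
M² = Rf + Sharpe × σm = 0.7% + 0.8421 × 17.4% = 15.3525%

15.35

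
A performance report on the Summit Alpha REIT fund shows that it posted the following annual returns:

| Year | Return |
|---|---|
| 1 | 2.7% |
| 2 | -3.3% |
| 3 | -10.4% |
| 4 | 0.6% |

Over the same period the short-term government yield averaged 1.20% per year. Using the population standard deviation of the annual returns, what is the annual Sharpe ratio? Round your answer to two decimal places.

-0.76

μ = (2.7 − 3.3 − 10.4 + 0.6) / 4 = -2.6000%
Σ(r − μ)² = (2.7 − (-2.6000))² + (-3.3 − (-2.6000))² + … = 99.6600
population σ = √(99.6600 / 4) = √24.9150 = 4.9915%
Sharpe = (μ − rf) / σ = (-2.6000 − 1.2) / 4.9915 = -3.8000 / 4.9915 = -0.7613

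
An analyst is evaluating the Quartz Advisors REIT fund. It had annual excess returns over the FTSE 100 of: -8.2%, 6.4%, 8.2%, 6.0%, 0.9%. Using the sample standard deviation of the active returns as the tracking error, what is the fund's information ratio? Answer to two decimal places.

Mean return μ = 13.30 / 5 = 2.6600%
Σ(r − μ)² = (-8.2 − 2.6600)² + (6.4 − 2.6600)² + (8.2 − 2.6600)² + … = 176.8720
sample σ = √(176.8720 / 4) = √44.2180 = 6.6497%
IR = μ / tracking error = 2.6600 / 6.6497 = 0.4000

0.40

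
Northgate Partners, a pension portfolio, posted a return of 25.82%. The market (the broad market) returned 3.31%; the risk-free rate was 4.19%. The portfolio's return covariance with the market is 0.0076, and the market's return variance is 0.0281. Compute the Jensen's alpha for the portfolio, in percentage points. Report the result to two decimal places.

21.87

β = Cov / Var = 0.0076 / 0.0281 = 0.2705
E[R] = Rf + β(Rm − Rf) = 4.19% + 0.2705 × (3.31% − 4.19%) = 3.9520%
α = Rp − E[R] = 25.82% − 3.9520% = 21.8680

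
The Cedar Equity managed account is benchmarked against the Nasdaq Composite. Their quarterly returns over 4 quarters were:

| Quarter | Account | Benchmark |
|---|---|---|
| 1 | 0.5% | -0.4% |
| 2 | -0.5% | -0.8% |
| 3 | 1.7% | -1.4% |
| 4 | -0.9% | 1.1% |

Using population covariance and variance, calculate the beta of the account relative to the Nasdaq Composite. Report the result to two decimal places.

-0.84

r̄p = 0.2000%,  r̄m = -0.3750%
Cov = Σ(rp − r̄p)(rm − r̄m) / 4 = -0.7175
Var(rm) = Σ(rm − r̄m)² / 4 = 0.8519
β = Cov / Var = -0.7175 / 0.8519 = -0.8422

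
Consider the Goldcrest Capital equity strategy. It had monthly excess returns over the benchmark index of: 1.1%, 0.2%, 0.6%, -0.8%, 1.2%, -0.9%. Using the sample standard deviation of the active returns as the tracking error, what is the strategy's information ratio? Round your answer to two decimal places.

r̄ = (1.1 + 0.2 + 0.6 − 0.8 + 1.2 − 0.9) / 6 = 1.40 / 6 = 0.2333%
Sample σ = √[Σ(r − r̄)² / 5] = √[4.1733 / 5] = √0.8347 = 0.9136%
IR = r̄ / tracking error = 0.2333 / 0.9136 = 0.2554

0.26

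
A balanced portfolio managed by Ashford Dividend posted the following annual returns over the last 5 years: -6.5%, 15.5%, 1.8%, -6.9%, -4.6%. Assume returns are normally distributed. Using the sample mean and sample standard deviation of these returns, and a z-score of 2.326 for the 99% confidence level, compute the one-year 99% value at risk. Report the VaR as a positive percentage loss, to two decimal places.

μ = (-6.5 + 15.5 + 1.8 − 6.9 − 4.6) / 5 = -0.70 / 5 = -0.1400%
Sample σ = √[Σ(r − μ)² / 4] = √[354.4120 / 4] = √88.6030 = 9.4129%
VaR = −(μ − z·σ) = −(-0.1400 − 2.326 × 9.4129) = −(-22.0344) = 22.0344%

22.03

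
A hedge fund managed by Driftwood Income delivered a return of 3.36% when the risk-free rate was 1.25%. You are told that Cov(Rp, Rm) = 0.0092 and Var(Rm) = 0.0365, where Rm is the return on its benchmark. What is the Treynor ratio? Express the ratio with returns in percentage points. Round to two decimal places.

8.37

β = Cov / Var = 0.0092 / 0.0365 = 0.2521
Treynor = (Rp − Rf) / β = (3.36% − 1.25%) / 0.2521 = 2.11 / 0.2521 = 8.3697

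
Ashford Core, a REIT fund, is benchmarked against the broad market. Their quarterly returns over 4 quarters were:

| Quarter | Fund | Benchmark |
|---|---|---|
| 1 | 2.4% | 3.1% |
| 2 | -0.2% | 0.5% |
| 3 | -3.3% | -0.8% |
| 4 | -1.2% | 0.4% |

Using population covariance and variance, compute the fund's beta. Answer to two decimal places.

r̄p = -0.5750%,  r̄m = 0.8000%
Cov = Σ(rp − r̄p)(rm − r̄m) / 4 = 2.8350
Var(rm) = Σ(rm − r̄m)² / 4 = 2.0250
β = Cov / Var = 2.8350 / 2.0250 = 1.4000

1.40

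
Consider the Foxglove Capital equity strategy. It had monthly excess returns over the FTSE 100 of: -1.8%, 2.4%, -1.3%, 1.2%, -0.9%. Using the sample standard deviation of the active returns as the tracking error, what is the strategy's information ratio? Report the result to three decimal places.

-0.045

r̄ = (-1.8 + 2.4 − 1.3 + 1.2 − 0.9) / 5 = -0.0800%
Σ(r − r̄)² = (-1.8 − (-0.0800))² + (2.4 − (-0.0800))² + (-1.3 − (-0.0800))² + … = 12.9080
sample σ = √(12.9080 / 4) = √3.2270 = 1.7964%
IR = r̄ / tracking error = -0.0800 / 1.7964 = -0.0445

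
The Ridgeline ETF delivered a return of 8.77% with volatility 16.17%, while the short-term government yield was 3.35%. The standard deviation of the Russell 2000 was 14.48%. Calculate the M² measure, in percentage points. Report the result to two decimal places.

Sharpe = (Rp − Rf) / σp = (8.77% − 3.35%) / 16.17% = 0.3352
M² = Rf + Sharpe × σm = 3.35% + 0.3352 × 14.48% = 8.2037%

8.20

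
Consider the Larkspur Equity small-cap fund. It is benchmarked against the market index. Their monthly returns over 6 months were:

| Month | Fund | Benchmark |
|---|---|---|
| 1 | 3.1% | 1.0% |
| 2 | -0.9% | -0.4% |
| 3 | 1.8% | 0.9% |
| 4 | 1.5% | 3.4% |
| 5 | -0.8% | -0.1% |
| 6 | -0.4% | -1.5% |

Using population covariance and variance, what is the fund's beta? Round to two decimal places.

r̄p = 0.7167%,  r̄m = 0.5500%
Cov = Σ(rp − r̄p)(rm − r̄m) / 6 = 1.4158
Var(rm) = Σ(rm − r̄m)² / 6 = 2.3292
β = Cov / Var = 1.4158 / 2.3292 = 0.6078

0.61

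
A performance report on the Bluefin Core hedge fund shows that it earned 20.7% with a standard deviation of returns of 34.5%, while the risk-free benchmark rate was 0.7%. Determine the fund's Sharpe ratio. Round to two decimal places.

0.58

Sharpe = (Rp − Rf) / σp = (20.7% − 0.7%) / 34.5% = 20.00% / 34.5% = 0.5797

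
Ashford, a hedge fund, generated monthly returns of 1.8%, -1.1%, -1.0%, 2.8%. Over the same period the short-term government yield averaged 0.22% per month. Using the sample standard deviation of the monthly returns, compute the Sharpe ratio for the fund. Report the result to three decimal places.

Mean return r̄ = 2.50 / 4 = 0.6250%
Sample std dev = √[11.7275 / 3] = 1.9772%
Sharpe = (r̄ − rf) / σ = (0.6250 − 0.22) / 1.9772 = 0.4050 / 1.9772 = 0.2048

0.205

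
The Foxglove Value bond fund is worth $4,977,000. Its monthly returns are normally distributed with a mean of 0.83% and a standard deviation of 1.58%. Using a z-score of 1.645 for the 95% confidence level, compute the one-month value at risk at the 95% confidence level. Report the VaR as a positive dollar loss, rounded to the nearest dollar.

$88,048

Return at the 95% tail: μ − z·σ = 0.83% − 1.645 × 1.58% = 0.83 − 2.5991 = -1.7691%
VaR = −(-1.7691%) × $4,977,000 = 1.7691% × $4,977,000 = $88,048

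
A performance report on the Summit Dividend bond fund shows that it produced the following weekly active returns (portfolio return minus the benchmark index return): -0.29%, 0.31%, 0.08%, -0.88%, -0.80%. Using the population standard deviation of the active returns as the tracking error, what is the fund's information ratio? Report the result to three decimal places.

r̄ = (-0.29 + 0.31 + 0.08 − 0.88 − 0.8) / 5 = -1.580 / 5 = -0.3160%
Σ(r − r̄)² = 1.1017; population σ = √(1.1017/5) = 0.4694%
IR = r̄ / tracking error = -0.3160 / 0.4694 = -0.6732

-0.673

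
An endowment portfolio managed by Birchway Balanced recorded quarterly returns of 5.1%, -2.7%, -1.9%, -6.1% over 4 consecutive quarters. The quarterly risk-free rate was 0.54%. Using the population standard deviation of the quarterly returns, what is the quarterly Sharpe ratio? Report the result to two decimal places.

r̄ = (5.1 − 2.7 − 1.9 − 6.1) / 4 = -5.60 / 4 = -1.4000%
Σ(r − r̄)² = 66.2800; population σ = √(66.2800/4) = 4.0706%
Sharpe = (r̄ − rf) / σ = (-1.4000 − 0.54) / 4.0706 = -1.9400 / 4.0706 = -0.4766

-0.48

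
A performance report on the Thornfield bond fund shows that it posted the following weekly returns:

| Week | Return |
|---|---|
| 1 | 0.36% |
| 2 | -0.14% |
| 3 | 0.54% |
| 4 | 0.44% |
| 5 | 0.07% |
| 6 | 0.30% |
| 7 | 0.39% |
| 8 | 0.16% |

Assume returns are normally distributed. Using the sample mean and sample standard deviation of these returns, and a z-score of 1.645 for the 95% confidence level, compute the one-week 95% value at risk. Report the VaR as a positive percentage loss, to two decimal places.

0.10

r̄ = (0.36 − 0.14 + 0.54 + 0.44 + 0.07 + 0.3 + 0.39 + 0.16) / 8 = 0.2650%
Σ(r − r̄)² = (0.36 − 0.2650)² + (-0.14 − 0.2650)² + … = 0.3452
σ = √[0.3452 / 7] = 0.2221%
VaR = −(r̄ − z·σ) = −(0.2650 − 1.645 × 0.2221) = −(-0.1004) = 0.1004%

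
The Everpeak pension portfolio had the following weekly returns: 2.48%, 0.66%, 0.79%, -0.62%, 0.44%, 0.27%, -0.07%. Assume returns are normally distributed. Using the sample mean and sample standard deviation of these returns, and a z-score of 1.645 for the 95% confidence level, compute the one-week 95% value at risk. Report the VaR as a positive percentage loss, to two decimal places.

r̄ = (2.48 + 0.66 + 0.79 − 0.62 + 0.44 + 0.27 − 0.07) / 7 = 0.5643%
Sample std dev = √[5.6370 / 6] = 0.9693%
VaR = −(r̄ − z·σ) = −(0.5643 − 1.645 × 0.9693) = −(-1.0302) = 1.0302%

1.03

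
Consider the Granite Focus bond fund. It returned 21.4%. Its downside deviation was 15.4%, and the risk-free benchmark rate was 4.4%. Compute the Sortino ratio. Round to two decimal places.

Sortino = (Rp − Rf) / σd = (21.4% − 4.4%) / 15.4% = 17.00% / 15.4% = 1.1039

1.10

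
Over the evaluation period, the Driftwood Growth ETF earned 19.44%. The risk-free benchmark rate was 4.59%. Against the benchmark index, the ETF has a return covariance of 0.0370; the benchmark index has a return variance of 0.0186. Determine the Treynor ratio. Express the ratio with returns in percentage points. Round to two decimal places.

7.47

β = Cov / Var = 0.0370 / 0.0186 = 1.9892
Treynor = (Rp − Rf) / β = (19.44% − 4.59%) / 1.9892 = 14.85 / 1.9892 = 7.4653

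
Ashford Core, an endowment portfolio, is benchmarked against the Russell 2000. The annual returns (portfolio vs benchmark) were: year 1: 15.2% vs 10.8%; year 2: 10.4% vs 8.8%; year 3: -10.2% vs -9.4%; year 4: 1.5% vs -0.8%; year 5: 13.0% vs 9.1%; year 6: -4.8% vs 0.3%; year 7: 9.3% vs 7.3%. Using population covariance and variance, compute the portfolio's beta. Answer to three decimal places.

1.264

r̄p = 4.9143%,  r̄m = 3.7286%
Cov = Σ(rp − r̄p)(rm − r̄m) / 7 = 58.1210
Var(rm) = Σ(rm − r̄m)² / 7 = 45.9935
β = Cov / Var = 58.1210 / 45.9935 = 1.2637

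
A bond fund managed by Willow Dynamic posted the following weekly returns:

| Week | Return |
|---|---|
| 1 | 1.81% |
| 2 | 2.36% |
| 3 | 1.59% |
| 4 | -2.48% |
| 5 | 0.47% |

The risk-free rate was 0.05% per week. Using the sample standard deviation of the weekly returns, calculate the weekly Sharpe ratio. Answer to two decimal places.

0.36

Mean return r̄ = 3.750 / 5 = 0.7500%
Σ(r − r̄)² = 14.9326; sample σ = √(14.9326/4) = 1.9321%
Sharpe = (r̄ − rf) / σ = (0.7500 − 0.05) / 1.9321 = 0.7000 / 1.9321 = 0.3623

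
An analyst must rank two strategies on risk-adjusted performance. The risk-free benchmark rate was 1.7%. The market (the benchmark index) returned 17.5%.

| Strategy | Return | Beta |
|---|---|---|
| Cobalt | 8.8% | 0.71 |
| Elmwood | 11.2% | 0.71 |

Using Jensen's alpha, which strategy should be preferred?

Elmwood

Cobalt: α = 8.8% − [1.7% + 0.71 × (17.5% − 1.7%)] = -4.118
Elmwood: α = 11.2% − [1.7% + 0.71 × (17.5% − 1.7%)] = -1.718
Highest: Elmwood (-1.718).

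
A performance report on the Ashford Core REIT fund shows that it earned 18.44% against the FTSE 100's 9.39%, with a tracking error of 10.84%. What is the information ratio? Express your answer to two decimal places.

0.83

IR = (Rp − Rb) / TE = (18.44% − 9.39%) / 10.84% = 9.05% / 10.84% = 0.8349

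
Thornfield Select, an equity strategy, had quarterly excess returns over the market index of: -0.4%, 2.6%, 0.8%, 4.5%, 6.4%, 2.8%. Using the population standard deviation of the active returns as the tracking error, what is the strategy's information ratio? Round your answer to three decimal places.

r̄ = (-0.4 + 2.6 + 0.8 + 4.5 + 6.4 + 2.8) / 6 = 16.70 / 6 = 2.7833%
Σ(r − r̄)² = 30.1283; population σ = √(30.1283/6) = 2.2408%
IR = r̄ / tracking error = 2.7833 / 2.2408 = 1.2421

1.242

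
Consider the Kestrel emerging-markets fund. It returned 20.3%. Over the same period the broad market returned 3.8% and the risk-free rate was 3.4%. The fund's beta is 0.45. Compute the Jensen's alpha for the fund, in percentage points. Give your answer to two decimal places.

16.72

CAPM expected return = Rf + β(Rm − Rf) = 3.4% + 0.45 × (3.8% − 3.4%) = 3.4 + 0.45 × 0.40 = 3.5800%
Jensen's α = Rp − E[R] = 20.3% − 3.5800% = 16.7200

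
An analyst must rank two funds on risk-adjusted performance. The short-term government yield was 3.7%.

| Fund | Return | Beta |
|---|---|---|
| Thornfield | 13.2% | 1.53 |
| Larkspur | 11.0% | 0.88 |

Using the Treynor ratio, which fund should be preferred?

Larkspur

Thornfield: Treynor = (13.2% − 3.7%) / 1.53 = 6.209
Larkspur: Treynor = (11.0% − 3.7%) / 0.88 = 8.295
Highest: Larkspur (8.295).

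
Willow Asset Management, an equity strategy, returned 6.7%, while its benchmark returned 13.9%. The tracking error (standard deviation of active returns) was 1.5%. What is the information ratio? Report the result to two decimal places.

-4.80

IR = (Rp − Rb) / TE = (6.7% − 13.9%) / 1.5% = -7.20% / 1.5% = -4.8000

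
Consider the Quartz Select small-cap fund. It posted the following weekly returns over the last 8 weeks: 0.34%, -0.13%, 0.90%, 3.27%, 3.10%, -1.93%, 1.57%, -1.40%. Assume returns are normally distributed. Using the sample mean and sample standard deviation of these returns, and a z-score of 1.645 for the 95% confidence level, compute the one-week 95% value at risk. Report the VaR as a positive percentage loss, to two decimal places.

2.41

r̄ = (0.34 − 0.13 + 0.9 + 3.27 + 3.1 − 1.93 + 1.57 − 1.4) / 8 = 0.7150%
Sample std dev = √[25.3054 / 7] = 1.9013%
VaR = −(r̄ − z·σ) = −(0.7150 − 1.645 × 1.9013) = −(-2.4126) = 2.4126%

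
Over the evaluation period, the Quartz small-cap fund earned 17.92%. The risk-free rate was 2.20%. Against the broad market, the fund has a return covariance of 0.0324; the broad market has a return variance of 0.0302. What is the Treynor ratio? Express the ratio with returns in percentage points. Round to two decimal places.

β = Cov / Var = 0.0324 / 0.0302 = 1.0728
Treynor = (Rp − Rf) / β = (17.92% − 2.20%) / 1.0728 = 15.72 / 1.0728 = 14.6532

14.65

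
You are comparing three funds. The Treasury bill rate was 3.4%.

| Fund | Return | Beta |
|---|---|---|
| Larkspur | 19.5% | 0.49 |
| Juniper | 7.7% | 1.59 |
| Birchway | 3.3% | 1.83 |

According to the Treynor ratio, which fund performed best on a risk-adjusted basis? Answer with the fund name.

Larkspur

Larkspur: Treynor = (19.5% − 3.4%) / 0.49 = 32.857
Juniper: Treynor = (7.7% − 3.4%) / 1.59 = 2.704
Birchway: Treynor = (3.3% − 3.4%) / 1.83 = -0.055
Highest: Larkspur (32.857).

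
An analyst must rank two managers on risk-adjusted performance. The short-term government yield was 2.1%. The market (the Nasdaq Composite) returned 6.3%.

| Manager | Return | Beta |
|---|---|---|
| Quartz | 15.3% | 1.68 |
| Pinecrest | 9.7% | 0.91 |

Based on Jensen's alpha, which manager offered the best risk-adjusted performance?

Quartz: α = 15.3% − [2.1% + 1.68 × (6.3% − 2.1%)] = 6.144
Pinecrest: α = 9.7% − [2.1% + 0.91 × (6.3% − 2.1%)] = 3.778
Highest: Quartz (6.144).

Quartz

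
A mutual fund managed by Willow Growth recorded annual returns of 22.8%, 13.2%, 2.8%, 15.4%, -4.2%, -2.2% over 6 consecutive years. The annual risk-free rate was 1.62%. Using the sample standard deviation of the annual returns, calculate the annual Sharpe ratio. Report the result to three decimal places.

0.589

μ = (22.8 + 13.2 + 2.8 + 15.4 − 4.2 − 2.2) / 6 = 7.9667%
Σ(r − μ)² = (22.8 − 7.9667)² + (13.2 − 7.9667)² + … = 580.7533
σ = √[580.7533 / 5] = 10.7773%
Sharpe = (μ − rf) / σ = (7.9667 − 1.62) / 10.7773 = 6.3467 / 10.7773 = 0.5889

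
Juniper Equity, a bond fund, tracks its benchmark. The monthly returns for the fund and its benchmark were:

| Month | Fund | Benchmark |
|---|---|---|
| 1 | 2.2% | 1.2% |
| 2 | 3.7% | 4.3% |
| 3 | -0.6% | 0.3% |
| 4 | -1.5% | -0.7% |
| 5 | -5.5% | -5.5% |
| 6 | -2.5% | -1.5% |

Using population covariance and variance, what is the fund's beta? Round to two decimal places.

r̄p = -0.7000%,  r̄m = -0.3167%
Cov = Σ(rp − r̄p)(rm − r̄m) / 6 = 8.6817
Var(rm) = Σ(rm − r̄m)² / 6 = 8.7347
β = Cov / Var = 8.6817 / 8.7347 = 0.9939

0.99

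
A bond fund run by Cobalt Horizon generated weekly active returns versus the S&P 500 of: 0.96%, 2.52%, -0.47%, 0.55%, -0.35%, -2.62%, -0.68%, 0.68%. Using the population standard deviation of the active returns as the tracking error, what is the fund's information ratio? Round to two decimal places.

0.05

μ = (0.96 + 2.52 − 0.47 + 0.55 − 0.35 − 2.62 − 0.68 + 0.68) / 8 = 0.0738%
Σ(r − μ)² = 15.6636; population σ = √(15.6636/8) = 1.3993%
IR = μ / tracking error = 0.0738 / 1.3993 = 0.0527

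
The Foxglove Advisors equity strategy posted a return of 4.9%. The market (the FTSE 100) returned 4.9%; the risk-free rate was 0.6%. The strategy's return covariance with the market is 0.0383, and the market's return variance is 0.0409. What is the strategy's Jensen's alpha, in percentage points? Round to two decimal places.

0.27

β = Cov / Var = 0.0383 / 0.0409 = 0.9364
E[R] = Rf + β(Rm − Rf) = 0.6% + 0.9364 × (4.9% − 0.6%) = 4.6265%
α = Rp − E[R] = 4.9% − 4.6265% = 0.2735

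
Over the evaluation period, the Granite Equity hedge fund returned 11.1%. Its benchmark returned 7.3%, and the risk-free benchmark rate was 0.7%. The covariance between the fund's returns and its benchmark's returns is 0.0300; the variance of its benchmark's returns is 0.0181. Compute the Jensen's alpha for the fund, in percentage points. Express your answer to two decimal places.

β = Cov / Var = 0.0300 / 0.0181 = 1.6575
E[R] = Rf + β(Rm − Rf) = 0.7% + 1.6575 × (7.3% − 0.7%) = 11.6395%
α = Rp − E[R] = 11.1% − 11.6395% = -0.5395

-0.54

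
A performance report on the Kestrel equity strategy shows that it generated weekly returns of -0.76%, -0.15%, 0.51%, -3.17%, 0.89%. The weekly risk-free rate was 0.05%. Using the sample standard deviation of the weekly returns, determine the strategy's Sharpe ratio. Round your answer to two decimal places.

Mean return r̄ = -2.680 / 5 = -0.5360%
Sample std dev = √[10.2647 / 4] = 1.6019%
Sharpe = (r̄ − rf) / σ = (-0.5360 − 0.05) / 1.6019 = -0.5860 / 1.6019 = -0.3658

-0.37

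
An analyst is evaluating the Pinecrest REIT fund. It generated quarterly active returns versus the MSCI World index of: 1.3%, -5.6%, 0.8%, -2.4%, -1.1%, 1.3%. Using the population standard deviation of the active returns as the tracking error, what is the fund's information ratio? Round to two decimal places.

r̄ = (1.3 − 5.6 + 0.8 − 2.4 − 1.1 + 1.3) / 6 = -5.70 / 6 = -0.9500%
Σ(r − r̄)² = (1.3 − (-0.9500))² + (-5.6 − (-0.9500))² + … = 36.9350
population σ = √(36.9350 / 6) = √6.1558 = 2.4811%
IR = r̄ / tracking error = -0.9500 / 2.4811 = -0.3829

-0.38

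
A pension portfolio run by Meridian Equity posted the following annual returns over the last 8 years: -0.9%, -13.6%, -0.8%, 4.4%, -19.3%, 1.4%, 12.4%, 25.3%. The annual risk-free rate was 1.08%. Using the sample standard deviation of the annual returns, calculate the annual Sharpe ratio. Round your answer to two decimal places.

μ = (-0.9 − 13.6 − 0.8 + 4.4 − 19.3 + 1.4 + 12.4 + 25.3) / 8 = 8.90 / 8 = 1.1125%
Sample σ = √[Σ(r − μ)² / 7] = √[1364.1688 / 7] = √194.8813 = 13.9600%
Sharpe = (μ − rf) / σ = (1.1125 − 1.08) / 13.9600 = 0.0325 / 13.9600 = 0.0023

0.00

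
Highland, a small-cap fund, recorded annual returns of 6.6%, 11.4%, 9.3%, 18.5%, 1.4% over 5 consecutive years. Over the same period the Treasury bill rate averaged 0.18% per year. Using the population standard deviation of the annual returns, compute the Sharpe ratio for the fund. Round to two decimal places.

r̄ = (6.6 + 11.4 + 9.3 + 18.5 + 1.4) / 5 = 9.4400%
Population σ = √[Σ(r − r̄)² / 5] = √[158.6520 / 5] = √31.7304 = 5.6330%
Sharpe = (r̄ − rf) / σ = (9.4400 − 0.18) / 5.6330 = 9.2600 / 5.6330 = 1.6439

1.64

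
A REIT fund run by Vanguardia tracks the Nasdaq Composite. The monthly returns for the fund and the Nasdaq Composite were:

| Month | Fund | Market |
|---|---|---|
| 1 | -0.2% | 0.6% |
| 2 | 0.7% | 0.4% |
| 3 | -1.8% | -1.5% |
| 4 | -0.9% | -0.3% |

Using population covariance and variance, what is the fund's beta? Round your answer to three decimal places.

0.996

r̄p = -0.5500%,  r̄m = -0.2000%
Cov = Σ(rp − r̄p)(rm − r̄m) / 4 = 0.6725
Var(rm) = Σ(rm − r̄m)² / 4 = 0.6750
β = Cov / Var = 0.6725 / 0.6750 = 0.9963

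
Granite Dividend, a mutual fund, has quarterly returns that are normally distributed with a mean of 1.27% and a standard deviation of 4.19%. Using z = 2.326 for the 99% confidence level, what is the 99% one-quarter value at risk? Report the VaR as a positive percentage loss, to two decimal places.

VaR (as % loss) = −(μ − z·σ) = −(1.27% − 2.326 × 4.19%) = −(-8.47594%) = 8.47594%

8.48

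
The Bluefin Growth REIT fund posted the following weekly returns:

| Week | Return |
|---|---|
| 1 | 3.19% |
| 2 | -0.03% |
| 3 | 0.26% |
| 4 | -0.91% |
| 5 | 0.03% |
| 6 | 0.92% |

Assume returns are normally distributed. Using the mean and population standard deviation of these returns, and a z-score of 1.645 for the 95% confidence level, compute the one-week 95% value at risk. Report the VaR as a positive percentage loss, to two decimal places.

1.54

μ = (3.19 − 0.03 + 0.26 − 0.91 + 0.03 + 0.92) / 6 = 0.5767%
Population σ = √[Σ(r − μ)² / 6] = √[9.9247 / 6] = √1.6541 = 1.2861%
VaR = −(μ − z·σ) = −(0.5767 − 1.645 × 1.2861) = −(-1.5389) = 1.5389%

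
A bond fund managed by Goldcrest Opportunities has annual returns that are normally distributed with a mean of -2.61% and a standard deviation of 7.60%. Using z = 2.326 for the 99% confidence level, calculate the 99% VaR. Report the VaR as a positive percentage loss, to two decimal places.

20.29

VaR (as % loss) = −(μ − z·σ) = −(-2.61% − 2.326 × 7.60%) = −(-20.2876%) = 20.2876%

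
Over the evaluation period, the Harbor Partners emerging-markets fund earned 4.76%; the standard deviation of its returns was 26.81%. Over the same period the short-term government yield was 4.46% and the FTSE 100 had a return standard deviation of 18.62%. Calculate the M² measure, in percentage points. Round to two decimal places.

4.67

Sharpe = (Rp − Rf) / σp = (4.76% − 4.46%) / 26.81% = 0.0112
M² = Rf + Sharpe × σm = 4.46% + 0.0112 × 18.62% = 4.6685%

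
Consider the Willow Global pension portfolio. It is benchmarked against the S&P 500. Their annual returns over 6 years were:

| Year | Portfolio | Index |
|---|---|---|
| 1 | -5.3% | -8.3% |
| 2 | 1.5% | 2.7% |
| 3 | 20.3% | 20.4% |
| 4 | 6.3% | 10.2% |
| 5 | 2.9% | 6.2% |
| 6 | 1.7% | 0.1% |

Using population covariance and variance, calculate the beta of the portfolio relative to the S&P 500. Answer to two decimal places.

r̄p = 4.5667%,  r̄m = 5.2167%
Cov = Σ(rp − r̄p)(rm − r̄m) / 6 = 66.9389
Var(rm) = Σ(rm − r̄m)² / 6 = 78.5914
β = Cov / Var = 66.9389 / 78.5914 = 0.8517

0.85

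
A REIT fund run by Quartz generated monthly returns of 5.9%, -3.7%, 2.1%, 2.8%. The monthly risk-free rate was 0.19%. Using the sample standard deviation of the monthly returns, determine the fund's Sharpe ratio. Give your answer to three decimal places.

0.396

Mean return μ = 7.10 / 4 = 1.7750%
Σ(r − μ)² = (5.9 − 1.7750)² + (-3.7 − 1.7750)² + (2.1 − 1.7750)² + … = 48.1475
σ = √[48.1475 / 3] = 4.0061%
Sharpe = (μ − rf) / σ = (1.7750 − 0.19) / 4.0061 = 1.5850 / 4.0061 = 0.3956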